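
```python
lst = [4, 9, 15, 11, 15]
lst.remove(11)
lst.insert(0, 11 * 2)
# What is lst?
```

After line 1: lst = [4, 9, 15, 11, 15]
After line 2 (remove first 11): lst = [4, 9, 15, 15]
After line 3 (insert 22 at index 0): lst = [22, 4, 9, 15, 15]

[22, 4, 9, 15, 15]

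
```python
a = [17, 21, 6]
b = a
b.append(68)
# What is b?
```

After line 1: a = [17, 21, 6]
After line 2 (b = a is an alias, same object): a = [17, 21, 6], b = [17, 21, 6]
After line 3 (b.append mutates the shared list): a = [17, 21, 6, 68], b = [17, 21, 6, 68]

[17, 21, 6, 68]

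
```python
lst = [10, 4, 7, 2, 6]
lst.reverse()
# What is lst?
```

[6, 2, 7, 4, 10]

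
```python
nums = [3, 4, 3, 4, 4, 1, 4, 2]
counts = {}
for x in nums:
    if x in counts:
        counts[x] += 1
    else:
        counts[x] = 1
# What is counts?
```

Initial: counts = {}, nums = [3, 4, 3, 4, 4, 1, 4, 2]
See 3: counts = {3: 1}
See 4: counts = {3: 1, 4: 1}
See 3: counts = {3: 2, 4: 1}
See 4: counts = {3: 2, 4: 2}
See 4: counts = {3: 2, 4: 3}
See 1: counts = {3: 2, 4: 3, 1: 1}
See 4: counts = {3: 2, 4: 4, 1: 1}
See 2: counts = {3: 2, 4: 4, 1: 1, 2: 1}

{3: 2, 4: 4, 1: 1, 2: 1}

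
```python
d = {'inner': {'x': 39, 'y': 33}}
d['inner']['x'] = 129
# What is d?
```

After line 1: d = {'inner': {'x': 39, 'y': 33}}
After line 2 (inner x overwritten): d = {'inner': {'x': 129, 'y': 33}}

{'inner': {'x': 129, 'y': 33}}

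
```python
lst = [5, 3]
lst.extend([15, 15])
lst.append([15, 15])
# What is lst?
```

After line 1: lst = [5, 3]
After line 2 (extend unpacks [15, 15]): lst = [5, 3, 15, 15]
After line 3 (append adds [15, 15] as single element): lst = [5, 3, 15, 15, [15, 15]]

[5, 3, 15, 15, [15, 15]]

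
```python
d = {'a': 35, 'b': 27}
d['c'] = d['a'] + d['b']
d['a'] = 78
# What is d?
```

After line 1: d = {'a': 35, 'b': 27}
After line 2 (d['c'] = 35 + 27): d = {'a': 35, 'b': 27, 'c': 62}
After line 3: d = {'a': 78, 'b': 27, 'c': 62}

{'a': 78, 'b': 27, 'c': 62}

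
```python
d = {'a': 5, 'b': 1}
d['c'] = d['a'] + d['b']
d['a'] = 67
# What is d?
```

After line 1: d = {'a': 5, 'b': 1}
After line 2 (d['c'] = 5 + 1): d = {'a': 5, 'b': 1, 'c': 6}
After line 3: d = {'a': 67, 'b': 1, 'c': 6}

{'a': 67, 'b': 1, 'c': 6}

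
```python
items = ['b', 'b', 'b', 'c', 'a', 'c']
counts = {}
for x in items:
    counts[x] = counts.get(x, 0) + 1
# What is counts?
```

Initial: counts = {}, items = ['b', 'b', 'b', 'c', 'a', 'c']
See 'b': counts = {'b': 1}
See 'b': counts = {'b': 2}
See 'b': counts = {'b': 3}
See 'c': counts = {'b': 3, 'c': 1}
See 'a': counts = {'b': 3, 'c': 1, 'a': 1}
See 'c': counts = {'b': 3, 'c': 2, 'a': 1}

{'b': 3, 'c': 2, 'a': 1}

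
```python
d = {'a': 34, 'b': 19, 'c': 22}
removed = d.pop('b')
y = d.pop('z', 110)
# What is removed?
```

After line 1: d = {'a': 34, 'b': 19, 'c': 22}
After line 2 (pop 'b' returns 19): d = {'a': 34, 'c': 22}, removed = 19
After line 3 (pop 'z' missing, returns default 110): d = {'a': 34, 'c': 22}, y = 110

19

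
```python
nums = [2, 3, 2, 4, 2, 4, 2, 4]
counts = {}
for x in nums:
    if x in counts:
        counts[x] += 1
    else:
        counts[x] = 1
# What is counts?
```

Initial: counts = {}, nums = [2, 3, 2, 4, 2, 4, 2, 4]
See 2: counts = {2: 1}
See 3: counts = {2: 1, 3: 1}
See 2: counts = {2: 2, 3: 1}
See 4: counts = {2: 2, 3: 1, 4: 1}
See 2: counts = {2: 3, 3: 1, 4: 1}
See 4: counts = {2: 3, 3: 1, 4: 2}
See 2: counts = {2: 4, 3: 1, 4: 2}
See 4: counts = {2: 4, 3: 1, 4: 3}

{2: 4, 3: 1, 4: 3}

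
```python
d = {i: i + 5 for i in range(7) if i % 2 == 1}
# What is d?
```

{1: 6, 3: 8, 5: 10}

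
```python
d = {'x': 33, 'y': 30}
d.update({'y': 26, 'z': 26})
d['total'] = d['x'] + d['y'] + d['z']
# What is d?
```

After line 1: d = {'x': 33, 'y': 30}
After line 2 (y overwritten, z added): d = {'x': 33, 'y': 26, 'z': 26}
After line 3 (total = 33 + 26 + 26 = 85): d = {'x': 33, 'y': 26, 'z': 26, 'total': 85}

{'x': 33, 'y': 26, 'z': 26, 'total': 85}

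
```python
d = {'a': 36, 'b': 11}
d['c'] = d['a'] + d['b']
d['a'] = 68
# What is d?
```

After line 1: d = {'a': 36, 'b': 11}
After line 2 (d['c'] = 36 + 11): d = {'a': 36, 'b': 11, 'c': 47}
After line 3: d = {'a': 68, 'b': 11, 'c': 47}

{'a': 68, 'b': 11, 'c': 47}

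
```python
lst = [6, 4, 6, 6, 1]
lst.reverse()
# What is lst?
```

[1, 6, 6, 4, 6]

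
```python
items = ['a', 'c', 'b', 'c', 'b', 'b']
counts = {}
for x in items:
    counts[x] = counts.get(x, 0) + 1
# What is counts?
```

Initial: counts = {}, items = ['a', 'c', 'b', 'c', 'b', 'b']
See 'a': counts = {'a': 1}
See 'c': counts = {'a': 1, 'c': 1}
See 'b': counts = {'a': 1, 'c': 1, 'b': 1}
See 'c': counts = {'a': 1, 'c': 2, 'b': 1}
See 'b': counts = {'a': 1, 'c': 2, 'b': 2}
See 'b': counts = {'a': 1, 'c': 2, 'b': 3}

{'a': 1, 'c': 2, 'b': 3}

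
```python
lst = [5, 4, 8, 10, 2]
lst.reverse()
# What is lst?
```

[2, 10, 8, 4, 5]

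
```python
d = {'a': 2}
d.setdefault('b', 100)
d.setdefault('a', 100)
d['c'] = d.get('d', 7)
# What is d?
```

After line 1: d = {'a': 2}
After line 2 (setdefault adds 'b'=100): d = {'a': 2, 'b': 100}
After line 3 (setdefault 'a' no-op, already exists): d = {'a': 2, 'b': 100}
After line 4 (get('d', 7) returns default since 'd' not in d): d = {'a': 2, 'b': 100, 'c': 7}

{'a': 2, 'b': 100, 'c': 7}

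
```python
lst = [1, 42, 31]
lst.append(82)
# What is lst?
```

[1, 42, 31, 82]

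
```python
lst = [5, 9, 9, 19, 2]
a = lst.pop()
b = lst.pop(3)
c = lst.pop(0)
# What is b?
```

After line 1: lst = [5, 9, 9, 19, 2]
After line 2 (pop() -> a = 2): lst = [5, 9, 9, 19]
After line 3 (pop(3) -> b = 19): lst = [5, 9, 9]
After line 4 (pop(0) -> c = 5): lst = [9, 9]

19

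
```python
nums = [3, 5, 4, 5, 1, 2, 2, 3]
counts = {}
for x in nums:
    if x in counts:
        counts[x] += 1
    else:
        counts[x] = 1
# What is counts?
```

Initial: counts = {}, nums = [3, 5, 4, 5, 1, 2, 2, 3]
See 3: counts = {3: 1}
See 5: counts = {3: 1, 5: 1}
See 4: counts = {3: 1, 5: 1, 4: 1}
See 5: counts = {3: 1, 5: 2, 4: 1}
See 1: counts = {3: 1, 5: 2, 4: 1, 1: 1}
See 2: counts = {3: 1, 5: 2, 4: 1, 1: 1, 2: 1}
See 2: counts = {3: 1, 5: 2, 4: 1, 1: 1, 2: 2}
See 3: counts = {3: 2, 5: 2, 4: 1, 1: 1, 2: 2}

{3: 2, 5: 2, 4: 1, 1: 1, 2: 2}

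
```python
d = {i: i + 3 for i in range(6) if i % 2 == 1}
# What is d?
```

{1: 4, 3: 6, 5: 8}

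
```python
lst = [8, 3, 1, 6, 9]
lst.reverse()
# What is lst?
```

[9, 6, 1, 3, 8]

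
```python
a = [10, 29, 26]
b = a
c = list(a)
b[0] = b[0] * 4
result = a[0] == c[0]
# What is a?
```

After line 1: a = [10, 29, 26]
After line 2 (b = a, alias): a = [10, 29, 26], b = [10, 29, 26]
After line 3 (c = list(a) is a copy, new object): c = [10, 29, 26]
After line 4 (b[0] = 10 * 4 = 40; mutates shared a/b): a = b = [40, 29, 26], c = [10, 29, 26]
After line 5 (a[0] = 40, c[0] = 10; result = False)

[40, 29, 26]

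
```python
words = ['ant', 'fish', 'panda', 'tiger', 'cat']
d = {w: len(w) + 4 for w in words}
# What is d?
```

{'ant': 7, 'fish': 8, 'panda': 9, 'tiger': 9, 'cat': 7}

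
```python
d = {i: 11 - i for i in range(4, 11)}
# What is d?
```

{4: 7, 5: 6, 6: 5, 7: 4, 8: 3, 9: 2, 10: 1}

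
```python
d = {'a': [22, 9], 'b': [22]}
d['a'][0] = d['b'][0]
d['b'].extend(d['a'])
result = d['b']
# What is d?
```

After line 1: d = {'a': [22, 9], 'b': [22]}
After line 2 (a[0] = b[0] = 22): d = {'a': [22, 9], 'b': [22]}
After line 3 (b.extend(a) appends [22, 9]): d = {'a': [22, 9], 'b': [22, 22, 9]}
After line 4: result = d['b'] = [22, 22, 9]

{'a': [22, 9], 'b': [22, 22, 9]}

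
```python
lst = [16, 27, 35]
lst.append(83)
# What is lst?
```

[16, 27, 35, 83]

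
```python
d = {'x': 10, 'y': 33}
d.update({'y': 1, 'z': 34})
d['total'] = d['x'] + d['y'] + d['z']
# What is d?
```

After line 1: d = {'x': 10, 'y': 33}
After line 2 (y overwritten, z added): d = {'x': 10, 'y': 1, 'z': 34}
After line 3 (total = 10 + 1 + 34 = 45): d = {'x': 10, 'y': 1, 'z': 34, 'total': 45}

{'x': 10, 'y': 1, 'z': 34, 'total': 45}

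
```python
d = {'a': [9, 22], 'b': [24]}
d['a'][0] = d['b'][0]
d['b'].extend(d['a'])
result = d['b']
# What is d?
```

After line 1: d = {'a': [9, 22], 'b': [24]}
After line 2 (a[0] = b[0] = 24): d = {'a': [24, 22], 'b': [24]}
After line 3 (b.extend(a) appends [24, 22]): d = {'a': [24, 22], 'b': [24, 24, 22]}
After line 4: result = d['b'] = [24, 24, 22]

{'a': [24, 22], 'b': [24, 24, 22]}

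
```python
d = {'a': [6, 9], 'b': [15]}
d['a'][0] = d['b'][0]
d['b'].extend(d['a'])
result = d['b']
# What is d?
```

After line 1: d = {'a': [6, 9], 'b': [15]}
After line 2 (a[0] = b[0] = 15): d = {'a': [15, 9], 'b': [15]}
After line 3 (b.extend(a) appends [15, 9]): d = {'a': [15, 9], 'b': [15, 15, 9]}
After line 4: result = d['b'] = [15, 15, 9]

{'a': [15, 9], 'b': [15, 15, 9]}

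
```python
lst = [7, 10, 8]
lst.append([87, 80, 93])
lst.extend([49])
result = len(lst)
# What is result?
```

After line 1: lst = [7, 10, 8]
After line 2 (append adds [87, 80, 93] as single element): lst = [7, 10, 8, [87, 80, 93]]
After line 3 (extend unpacks [49], adds 49): lst = [7, 10, 8, [87, 80, 93], 49]
After line 4: result = len(lst) = 5

5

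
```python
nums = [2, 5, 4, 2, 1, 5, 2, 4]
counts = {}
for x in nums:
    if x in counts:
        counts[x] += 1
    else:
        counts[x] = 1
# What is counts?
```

Initial: counts = {}, nums = [2, 5, 4, 2, 1, 5, 2, 4]
See 2: counts = {2: 1}
See 5: counts = {2: 1, 5: 1}
See 4: counts = {2: 1, 5: 1, 4: 1}
See 2: counts = {2: 2, 5: 1, 4: 1}
See 1: counts = {2: 2, 5: 1, 4: 1, 1: 1}
See 5: counts = {2: 2, 5: 2, 4: 1, 1: 1}
See 2: counts = {2: 3, 5: 2, 4: 1, 1: 1}
See 4: counts = {2: 3, 5: 2, 4: 2, 1: 1}

{2: 3, 5: 2, 4: 2, 1: 1}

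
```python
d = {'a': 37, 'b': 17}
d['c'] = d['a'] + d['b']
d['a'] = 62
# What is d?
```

After line 1: d = {'a': 37, 'b': 17}
After line 2 (d['c'] = 37 + 17): d = {'a': 37, 'b': 17, 'c': 54}
After line 3: d = {'a': 62, 'b': 17, 'c': 54}

{'a': 62, 'b': 17, 'c': 54}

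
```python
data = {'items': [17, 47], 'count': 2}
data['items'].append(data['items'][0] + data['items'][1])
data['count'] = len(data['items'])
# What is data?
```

After line 1: data = {'items': [17, 47], 'count': 2}
After line 2 (append 17 + 47 = 64): data = {'items': [17, 47, 64], 'count': 2}
After line 3 (count = len(items) = 3): data = {'items': [17, 47, 64], 'count': 3}

{'items': [17, 47, 64], 'count': 3}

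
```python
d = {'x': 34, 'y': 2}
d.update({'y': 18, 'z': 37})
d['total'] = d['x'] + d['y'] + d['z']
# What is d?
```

After line 1: d = {'x': 34, 'y': 2}
After line 2 (y overwritten, z added): d = {'x': 34, 'y': 18, 'z': 37}
After line 3 (total = 34 + 18 + 37 = 89): d = {'x': 34, 'y': 18, 'z': 37, 'total': 89}

{'x': 34, 'y': 18, 'z': 37, 'total': 89}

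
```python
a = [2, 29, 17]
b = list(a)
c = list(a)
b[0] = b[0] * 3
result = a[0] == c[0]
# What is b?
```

After line 1: a = [2, 29, 17]
After line 2 (b = list(a), copy): a = [2, 29, 17], b = [2, 29, 17]
After line 3 (c = list(a) is a copy, new object): c = [2, 29, 17]
After line 4 (b[0] = 2 * 3 = 6; only b mutates (copy)): a = [2, 29, 17], b = [6, 29, 17], c = [2, 29, 17]
After line 5 (a[0] = 2, c[0] = 2; result = True)

[6, 29, 17]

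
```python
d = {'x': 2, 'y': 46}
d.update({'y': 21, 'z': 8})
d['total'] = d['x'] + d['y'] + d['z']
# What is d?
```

After line 1: d = {'x': 2, 'y': 46}
After line 2 (y overwritten, z added): d = {'x': 2, 'y': 21, 'z': 8}
After line 3 (total = 2 + 21 + 8 = 31): d = {'x': 2, 'y': 21, 'z': 8, 'total': 31}

{'x': 2, 'y': 21, 'z': 8, 'total': 31}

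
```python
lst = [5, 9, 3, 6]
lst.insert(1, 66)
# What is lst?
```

[5, 66, 9, 3, 6]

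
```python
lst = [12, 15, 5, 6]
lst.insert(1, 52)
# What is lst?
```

[12, 52, 15, 5, 6]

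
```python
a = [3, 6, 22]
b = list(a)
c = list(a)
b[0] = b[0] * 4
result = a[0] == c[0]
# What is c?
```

After line 1: a = [3, 6, 22]
After line 2 (b = list(a), copy): a = [3, 6, 22], b = [3, 6, 22]
After line 3 (c = list(a) is a copy, new object): c = [3, 6, 22]
After line 4 (b[0] = 3 * 4 = 12; only b mutates (copy)): a = [3, 6, 22], b = [12, 6, 22], c = [3, 6, 22]
After line 5 (a[0] = 3, c[0] = 3; result = True)

[3, 6, 22]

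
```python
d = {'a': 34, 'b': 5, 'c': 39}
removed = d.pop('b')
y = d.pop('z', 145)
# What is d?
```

After line 1: d = {'a': 34, 'b': 5, 'c': 39}
After line 2 (pop 'b' returns 5): d = {'a': 34, 'c': 39}, removed = 5
After line 3 (pop 'z' missing, returns default 145): d = {'a': 34, 'c': 39}, y = 145

{'a': 34, 'c': 39}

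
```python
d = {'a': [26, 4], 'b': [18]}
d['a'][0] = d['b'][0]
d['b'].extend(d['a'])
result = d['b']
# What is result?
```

After line 1: d = {'a': [26, 4], 'b': [18]}
After line 2 (a[0] = b[0] = 18): d = {'a': [18, 4], 'b': [18]}
After line 3 (b.extend(a) appends [18, 4]): d = {'a': [18, 4], 'b': [18, 18, 4]}
After line 4: result = d['b'] = [18, 18, 4]

[18, 18, 4]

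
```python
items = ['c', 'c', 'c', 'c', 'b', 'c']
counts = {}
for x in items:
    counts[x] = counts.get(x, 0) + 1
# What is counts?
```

Initial: counts = {}, items = ['c', 'c', 'c', 'c', 'b', 'c']
See 'c': counts = {'c': 1}
See 'c': counts = {'c': 2}
See 'c': counts = {'c': 3}
See 'c': counts = {'c': 4}
See 'b': counts = {'c': 4, 'b': 1}
See 'c': counts = {'c': 5, 'b': 1}

{'c': 5, 'b': 1}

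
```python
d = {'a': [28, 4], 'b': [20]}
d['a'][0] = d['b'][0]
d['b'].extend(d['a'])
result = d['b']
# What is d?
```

After line 1: d = {'a': [28, 4], 'b': [20]}
After line 2 (a[0] = b[0] = 20): d = {'a': [20, 4], 'b': [20]}
After line 3 (b.extend(a) appends [20, 4]): d = {'a': [20, 4], 'b': [20, 20, 4]}
After line 4: result = d['b'] = [20, 20, 4]

{'a': [20, 4], 'b': [20, 20, 4]}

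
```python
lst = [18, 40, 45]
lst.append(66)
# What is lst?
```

[18, 40, 45, 66]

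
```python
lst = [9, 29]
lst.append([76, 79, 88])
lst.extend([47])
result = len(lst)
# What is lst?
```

After line 1: lst = [9, 29]
After line 2 (append adds [76, 79, 88] as single element): lst = [9, 29, [76, 79, 88]]
After line 3 (extend unpacks [47], adds 47): lst = [9, 29, [76, 79, 88], 47]
After line 4: result = len(lst) = 4

[9, 29, [76, 79, 88], 47]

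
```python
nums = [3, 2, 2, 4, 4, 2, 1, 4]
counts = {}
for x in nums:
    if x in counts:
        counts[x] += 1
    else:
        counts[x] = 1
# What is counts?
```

Initial: counts = {}, nums = [3, 2, 2, 4, 4, 2, 1, 4]
See 3: counts = {3: 1}
See 2: counts = {3: 1, 2: 1}
See 2: counts = {3: 1, 2: 2}
See 4: counts = {3: 1, 2: 2, 4: 1}
See 4: counts = {3: 1, 2: 2, 4: 2}
See 2: counts = {3: 1, 2: 3, 4: 2}
See 1: counts = {3: 1, 2: 3, 4: 2, 1: 1}
See 4: counts = {3: 1, 2: 3, 4: 3, 1: 1}

{3: 1, 2: 3, 4: 3, 1: 1}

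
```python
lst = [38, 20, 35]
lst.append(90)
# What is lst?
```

[38, 20, 35, 90]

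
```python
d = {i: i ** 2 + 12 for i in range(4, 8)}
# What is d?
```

{4: 28, 5: 37, 6: 48, 7: 61}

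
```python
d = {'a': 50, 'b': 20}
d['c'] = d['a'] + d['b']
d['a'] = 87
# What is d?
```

After line 1: d = {'a': 50, 'b': 20}
After line 2 (d['c'] = 50 + 20): d = {'a': 50, 'b': 20, 'c': 70}
After line 3: d = {'a': 87, 'b': 20, 'c': 70}

{'a': 87, 'b': 20, 'c': 70}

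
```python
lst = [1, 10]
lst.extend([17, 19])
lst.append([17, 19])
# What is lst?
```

After line 1: lst = [1, 10]
After line 2 (extend unpacks [17, 19]): lst = [1, 10, 17, 19]
After line 3 (append adds [17, 19] as single element): lst = [1, 10, 17, 19, [17, 19]]

[1, 10, 17, 19, [17, 19]]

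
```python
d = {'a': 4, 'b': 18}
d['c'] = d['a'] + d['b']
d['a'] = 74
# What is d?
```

After line 1: d = {'a': 4, 'b': 18}
After line 2 (d['c'] = 4 + 18): d = {'a': 4, 'b': 18, 'c': 22}
After line 3: d = {'a': 74, 'b': 18, 'c': 22}

{'a': 74, 'b': 18, 'c': 22}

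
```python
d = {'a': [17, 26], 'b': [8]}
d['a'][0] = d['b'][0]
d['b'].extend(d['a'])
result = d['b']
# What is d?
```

After line 1: d = {'a': [17, 26], 'b': [8]}
After line 2 (a[0] = b[0] = 8): d = {'a': [8, 26], 'b': [8]}
After line 3 (b.extend(a) appends [8, 26]): d = {'a': [8, 26], 'b': [8, 8, 26]}
After line 4: result = d['b'] = [8, 8, 26]

{'a': [8, 26], 'b': [8, 8, 26]}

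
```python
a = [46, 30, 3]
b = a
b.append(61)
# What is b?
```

After line 1: a = [46, 30, 3]
After line 2 (b = a is an alias, same object): a = [46, 30, 3], b = [46, 30, 3]
After line 3 (b.append mutates the shared list): a = [46, 30, 3, 61], b = [46, 30, 3, 61]

[46, 30, 3, 61]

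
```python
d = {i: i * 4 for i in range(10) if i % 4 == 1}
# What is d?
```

{1: 4, 5: 20, 9: 36}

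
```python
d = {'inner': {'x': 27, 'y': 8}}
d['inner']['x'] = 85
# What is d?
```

After line 1: d = {'inner': {'x': 27, 'y': 8}}
After line 2 (inner x overwritten): d = {'inner': {'x': 85, 'y': 8}}

{'inner': {'x': 85, 'y': 8}}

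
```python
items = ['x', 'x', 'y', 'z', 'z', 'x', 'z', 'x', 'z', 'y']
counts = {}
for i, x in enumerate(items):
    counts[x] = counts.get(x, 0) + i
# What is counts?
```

Initial: counts = {}, items = ['x', 'x', 'y', 'z', 'z', 'x', 'z', 'x', 'z', 'y']
i=0, x='x': counts = {'x': 0}
i=1, x='x': counts = {'x': 1}
i=2, x='y': counts = {'x': 1, 'y': 2}
i=3, x='z': counts = {'x': 1, 'y': 2, 'z': 3}
i=4, x='z': counts = {'x': 1, 'y': 2, 'z': 7}
i=5, x='x': counts = {'x': 6, 'y': 2, 'z': 7}
i=6, x='z': counts = {'x': 6, 'y': 2, 'z': 13}
i=7, x='x': counts = {'x': 13, 'y': 2, 'z': 13}
i=8, x='z': counts = {'x': 13, 'y': 2, 'z': 21}
i=9, x='y': counts = {'x': 13, 'y': 11, 'z': 21}

{'x': 13, 'y': 11, 'z': 21}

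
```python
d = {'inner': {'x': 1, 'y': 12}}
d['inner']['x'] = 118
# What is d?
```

After line 1: d = {'inner': {'x': 1, 'y': 12}}
After line 2 (inner x overwritten): d = {'inner': {'x': 118, 'y': 12}}

{'inner': {'x': 118, 'y': 12}}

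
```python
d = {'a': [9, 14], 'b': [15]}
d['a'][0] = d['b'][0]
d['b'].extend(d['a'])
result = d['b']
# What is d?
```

After line 1: d = {'a': [9, 14], 'b': [15]}
After line 2 (a[0] = b[0] = 15): d = {'a': [15, 14], 'b': [15]}
After line 3 (b.extend(a) appends [15, 14]): d = {'a': [15, 14], 'b': [15, 15, 14]}
After line 4: result = d['b'] = [15, 15, 14]

{'a': [15, 14], 'b': [15, 15, 14]}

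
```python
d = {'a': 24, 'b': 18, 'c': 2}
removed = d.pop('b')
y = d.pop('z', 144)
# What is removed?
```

After line 1: d = {'a': 24, 'b': 18, 'c': 2}
After line 2 (pop 'b' returns 18): d = {'a': 24, 'c': 2}, removed = 18
After line 3 (pop 'z' missing, returns default 144): d = {'a': 24, 'c': 2}, y = 144

18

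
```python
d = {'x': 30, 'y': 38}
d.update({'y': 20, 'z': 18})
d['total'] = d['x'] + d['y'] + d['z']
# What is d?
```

After line 1: d = {'x': 30, 'y': 38}
After line 2 (y overwritten, z added): d = {'x': 30, 'y': 20, 'z': 18}
After line 3 (total = 30 + 20 + 18 = 68): d = {'x': 30, 'y': 20, 'z': 18, 'total': 68}

{'x': 30, 'y': 20, 'z': 18, 'total': 68}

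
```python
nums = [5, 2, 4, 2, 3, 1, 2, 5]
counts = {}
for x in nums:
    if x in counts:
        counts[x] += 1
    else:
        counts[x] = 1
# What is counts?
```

Initial: counts = {}, nums = [5, 2, 4, 2, 3, 1, 2, 5]
See 5: counts = {5: 1}
See 2: counts = {5: 1, 2: 1}
See 4: counts = {5: 1, 2: 1, 4: 1}
See 2: counts = {5: 1, 2: 2, 4: 1}
See 3: counts = {5: 1, 2: 2, 4: 1, 3: 1}
See 1: counts = {5: 1, 2: 2, 4: 1, 3: 1, 1: 1}
See 2: counts = {5: 1, 2: 3, 4: 1, 3: 1, 1: 1}
See 5: counts = {5: 2, 2: 3, 4: 1, 3: 1, 1: 1}

{5: 2, 2: 3, 4: 1, 3: 1, 1: 1}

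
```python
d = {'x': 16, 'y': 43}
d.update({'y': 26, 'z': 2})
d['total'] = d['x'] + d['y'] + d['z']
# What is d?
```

After line 1: d = {'x': 16, 'y': 43}
After line 2 (y overwritten, z added): d = {'x': 16, 'y': 26, 'z': 2}
After line 3 (total = 16 + 26 + 2 = 44): d = {'x': 16, 'y': 26, 'z': 2, 'total': 44}

{'x': 16, 'y': 26, 'z': 2, 'total': 44}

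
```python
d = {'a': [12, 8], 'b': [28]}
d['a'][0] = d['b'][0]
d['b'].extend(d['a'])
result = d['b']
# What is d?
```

After line 1: d = {'a': [12, 8], 'b': [28]}
After line 2 (a[0] = b[0] = 28): d = {'a': [28, 8], 'b': [28]}
After line 3 (b.extend(a) appends [28, 8]): d = {'a': [28, 8], 'b': [28, 28, 8]}
After line 4: result = d['b'] = [28, 28, 8]

{'a': [28, 8], 'b': [28, 28, 8]}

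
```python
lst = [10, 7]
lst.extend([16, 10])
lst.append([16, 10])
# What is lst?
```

After line 1: lst = [10, 7]
After line 2 (extend unpacks [16, 10]): lst = [10, 7, 16, 10]
After line 3 (append adds [16, 10] as single element): lst = [10, 7, 16, 10, [16, 10]]

[10, 7, 16, 10, [16, 10]]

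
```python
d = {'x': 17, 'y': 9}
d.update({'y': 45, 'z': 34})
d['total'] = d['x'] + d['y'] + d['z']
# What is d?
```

After line 1: d = {'x': 17, 'y': 9}
After line 2 (y overwritten, z added): d = {'x': 17, 'y': 45, 'z': 34}
After line 3 (total = 17 + 45 + 34 = 96): d = {'x': 17, 'y': 45, 'z': 34, 'total': 96}

{'x': 17, 'y': 45, 'z': 34, 'total': 96}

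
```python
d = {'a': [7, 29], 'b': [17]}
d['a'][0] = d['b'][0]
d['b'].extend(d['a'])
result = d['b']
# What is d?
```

After line 1: d = {'a': [7, 29], 'b': [17]}
After line 2 (a[0] = b[0] = 17): d = {'a': [17, 29], 'b': [17]}
After line 3 (b.extend(a) appends [17, 29]): d = {'a': [17, 29], 'b': [17, 17, 29]}
After line 4: result = d['b'] = [17, 17, 29]

{'a': [17, 29], 'b': [17, 17, 29]}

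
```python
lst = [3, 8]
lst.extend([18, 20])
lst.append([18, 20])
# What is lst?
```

After line 1: lst = [3, 8]
After line 2 (extend unpacks [18, 20]): lst = [3, 8, 18, 20]
After line 3 (append adds [18, 20] as single element): lst = [3, 8, 18, 20, [18, 20]]

[3, 8, 18, 20, [18, 20]]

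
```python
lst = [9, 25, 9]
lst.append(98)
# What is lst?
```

[9, 25, 9, 98]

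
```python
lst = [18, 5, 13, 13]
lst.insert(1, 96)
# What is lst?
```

[18, 96, 5, 13, 13]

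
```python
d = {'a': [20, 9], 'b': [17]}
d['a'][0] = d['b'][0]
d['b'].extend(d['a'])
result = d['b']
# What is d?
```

After line 1: d = {'a': [20, 9], 'b': [17]}
After line 2 (a[0] = b[0] = 17): d = {'a': [17, 9], 'b': [17]}
After line 3 (b.extend(a) appends [17, 9]): d = {'a': [17, 9], 'b': [17, 17, 9]}
After line 4: result = d['b'] = [17, 17, 9]

{'a': [17, 9], 'b': [17, 17, 9]}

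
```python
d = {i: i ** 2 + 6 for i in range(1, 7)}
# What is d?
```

{1: 7, 2: 10, 3: 15, 4: 22, 5: 31, 6: 42}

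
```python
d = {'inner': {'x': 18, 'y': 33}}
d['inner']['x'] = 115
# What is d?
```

After line 1: d = {'inner': {'x': 18, 'y': 33}}
After line 2 (inner x overwritten): d = {'inner': {'x': 115, 'y': 33}}

{'inner': {'x': 115, 'y': 33}}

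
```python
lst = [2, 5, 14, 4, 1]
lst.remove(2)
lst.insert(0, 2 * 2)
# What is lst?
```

After line 1: lst = [2, 5, 14, 4, 1]
After line 2 (remove first 2): lst = [5, 14, 4, 1]
After line 3 (insert 4 at index 0): lst = [4, 5, 14, 4, 1]

[4, 5, 14, 4, 1]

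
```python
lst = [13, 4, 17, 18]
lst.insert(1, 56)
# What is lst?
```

[13, 56, 4, 17, 18]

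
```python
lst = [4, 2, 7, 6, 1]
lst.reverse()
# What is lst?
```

[1, 6, 7, 2, 4]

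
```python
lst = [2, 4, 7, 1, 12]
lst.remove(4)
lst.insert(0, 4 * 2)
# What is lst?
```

After line 1: lst = [2, 4, 7, 1, 12]
After line 2 (remove first 4): lst = [2, 7, 1, 12]
After line 3 (insert 8 at index 0): lst = [8, 2, 7, 1, 12]

[8, 2, 7, 1, 12]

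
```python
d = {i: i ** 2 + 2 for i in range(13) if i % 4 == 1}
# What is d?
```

{1: 3, 5: 27, 9: 83}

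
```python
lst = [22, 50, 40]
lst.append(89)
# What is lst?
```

[22, 50, 40, 89]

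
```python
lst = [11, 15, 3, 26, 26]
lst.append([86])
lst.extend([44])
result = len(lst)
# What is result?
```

After line 1: lst = [11, 15, 3, 26, 26]
After line 2 (append adds [86] as single element): lst = [11, 15, 3, 26, 26, [86]]
After line 3 (extend unpacks [44], adds 44): lst = [11, 15, 3, 26, 26, [86], 44]
After line 4: result = len(lst) = 7

7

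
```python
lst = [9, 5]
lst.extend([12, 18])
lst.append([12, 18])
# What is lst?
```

After line 1: lst = [9, 5]
After line 2 (extend unpacks [12, 18]): lst = [9, 5, 12, 18]
After line 3 (append adds [12, 18] as single element): lst = [9, 5, 12, 18, [12, 18]]

[9, 5, 12, 18, [12, 18]]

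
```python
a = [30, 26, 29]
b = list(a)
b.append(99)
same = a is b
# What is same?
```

After line 1: a = [30, 26, 29]
After line 2 (b = list(a) is a shallow copy, new object): a = [30, 26, 29], b = [30, 26, 29]
After line 3 (append only mutates b): a = [30, 26, 29], b = [30, 26, 29, 99]
After line 4 (same = a is b; different objects -> False): same = False

False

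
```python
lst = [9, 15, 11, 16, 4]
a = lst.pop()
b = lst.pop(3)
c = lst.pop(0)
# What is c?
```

After line 1: lst = [9, 15, 11, 16, 4]
After line 2 (pop() -> a = 4): lst = [9, 15, 11, 16]
After line 3 (pop(3) -> b = 16): lst = [9, 15, 11]
After line 4 (pop(0) -> c = 9): lst = [15, 11]

9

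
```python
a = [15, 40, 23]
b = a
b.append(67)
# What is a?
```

After line 1: a = [15, 40, 23]
After line 2 (b = a is an alias, same object): a = [15, 40, 23], b = [15, 40, 23]
After line 3 (b.append mutates the shared list): a = [15, 40, 23, 67], b = [15, 40, 23, 67]

[15, 40, 23, 67]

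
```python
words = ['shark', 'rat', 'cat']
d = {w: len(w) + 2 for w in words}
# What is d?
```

{'shark': 7, 'rat': 5, 'cat': 5}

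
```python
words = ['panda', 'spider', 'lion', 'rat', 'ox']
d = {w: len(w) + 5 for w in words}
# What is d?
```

{'panda': 10, 'spider': 11, 'lion': 9, 'rat': 8, 'ox': 7}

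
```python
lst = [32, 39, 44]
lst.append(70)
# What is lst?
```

[32, 39, 44, 70]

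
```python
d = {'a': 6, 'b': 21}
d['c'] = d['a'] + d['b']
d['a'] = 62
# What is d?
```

After line 1: d = {'a': 6, 'b': 21}
After line 2 (d['c'] = 6 + 21): d = {'a': 6, 'b': 21, 'c': 27}
After line 3: d = {'a': 62, 'b': 21, 'c': 27}

{'a': 62, 'b': 21, 'c': 27}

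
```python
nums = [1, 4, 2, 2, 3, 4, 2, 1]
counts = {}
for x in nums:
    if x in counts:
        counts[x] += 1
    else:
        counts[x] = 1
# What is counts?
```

Initial: counts = {}, nums = [1, 4, 2, 2, 3, 4, 2, 1]
See 1: counts = {1: 1}
See 4: counts = {1: 1, 4: 1}
See 2: counts = {1: 1, 4: 1, 2: 1}
See 2: counts = {1: 1, 4: 1, 2: 2}
See 3: counts = {1: 1, 4: 1, 2: 2, 3: 1}
See 4: counts = {1: 1, 4: 2, 2: 2, 3: 1}
See 2: counts = {1: 1, 4: 2, 2: 3, 3: 1}
See 1: counts = {1: 2, 4: 2, 2: 3, 3: 1}

{1: 2, 4: 2, 2: 3, 3: 1}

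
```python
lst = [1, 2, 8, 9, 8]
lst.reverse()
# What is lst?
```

[8, 9, 8, 2, 1]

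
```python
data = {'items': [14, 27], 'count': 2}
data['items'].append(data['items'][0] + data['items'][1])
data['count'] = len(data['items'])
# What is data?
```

After line 1: data = {'items': [14, 27], 'count': 2}
After line 2 (append 14 + 27 = 41): data = {'items': [14, 27, 41], 'count': 2}
After line 3 (count = len(items) = 3): data = {'items': [14, 27, 41], 'count': 3}

{'items': [14, 27, 41], 'count': 3}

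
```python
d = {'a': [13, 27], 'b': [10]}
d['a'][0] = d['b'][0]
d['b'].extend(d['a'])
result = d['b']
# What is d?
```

After line 1: d = {'a': [13, 27], 'b': [10]}
After line 2 (a[0] = b[0] = 10): d = {'a': [10, 27], 'b': [10]}
After line 3 (b.extend(a) appends [10, 27]): d = {'a': [10, 27], 'b': [10, 10, 27]}
After line 4: result = d['b'] = [10, 10, 27]

{'a': [10, 27], 'b': [10, 10, 27]}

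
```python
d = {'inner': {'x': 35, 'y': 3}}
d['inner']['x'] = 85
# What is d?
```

After line 1: d = {'inner': {'x': 35, 'y': 3}}
After line 2 (inner x overwritten): d = {'inner': {'x': 85, 'y': 3}}

{'inner': {'x': 85, 'y': 3}}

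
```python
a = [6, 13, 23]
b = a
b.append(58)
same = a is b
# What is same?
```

After line 1: a = [6, 13, 23]
After line 2 (b = a is an alias, same object): a = [6, 13, 23], b = [6, 13, 23]
After line 3 (b.append mutates the shared list): a = [6, 13, 23, 58], b = [6, 13, 23, 58]
After line 4 (same = a is b; same object -> True): same = True

True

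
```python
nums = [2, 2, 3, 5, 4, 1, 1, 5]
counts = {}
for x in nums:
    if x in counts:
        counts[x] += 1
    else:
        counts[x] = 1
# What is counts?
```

Initial: counts = {}, nums = [2, 2, 3, 5, 4, 1, 1, 5]
See 2: counts = {2: 1}
See 2: counts = {2: 2}
See 3: counts = {2: 2, 3: 1}
See 5: counts = {2: 2, 3: 1, 5: 1}
See 4: counts = {2: 2, 3: 1, 5: 1, 4: 1}
See 1: counts = {2: 2, 3: 1, 5: 1, 4: 1, 1: 1}
See 1: counts = {2: 2, 3: 1, 5: 1, 4: 1, 1: 2}
See 5: counts = {2: 2, 3: 1, 5: 2, 4: 1, 1: 2}

{2: 2, 3: 1, 5: 2, 4: 1, 1: 2}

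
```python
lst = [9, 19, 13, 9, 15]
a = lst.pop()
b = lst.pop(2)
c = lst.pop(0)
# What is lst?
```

After line 1: lst = [9, 19, 13, 9, 15]
After line 2 (pop() -> a = 15): lst = [9, 19, 13, 9]
After line 3 (pop(2) -> b = 13): lst = [9, 19, 9]
After line 4 (pop(0) -> c = 9): lst = [19, 9]

[19, 9]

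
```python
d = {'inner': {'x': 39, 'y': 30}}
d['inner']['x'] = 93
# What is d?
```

After line 1: d = {'inner': {'x': 39, 'y': 30}}
After line 2 (inner x overwritten): d = {'inner': {'x': 93, 'y': 30}}

{'inner': {'x': 93, 'y': 30}}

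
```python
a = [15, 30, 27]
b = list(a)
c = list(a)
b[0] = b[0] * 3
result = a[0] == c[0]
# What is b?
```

After line 1: a = [15, 30, 27]
After line 2 (b = list(a), copy): a = [15, 30, 27], b = [15, 30, 27]
After line 3 (c = list(a) is a copy, new object): c = [15, 30, 27]
After line 4 (b[0] = 15 * 3 = 45; only b mutates (copy)): a = [15, 30, 27], b = [45, 30, 27], c = [15, 30, 27]
After line 5 (a[0] = 15, c[0] = 15; result = True)

[45, 30, 27]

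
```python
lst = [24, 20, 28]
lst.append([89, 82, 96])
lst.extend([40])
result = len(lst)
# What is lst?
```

After line 1: lst = [24, 20, 28]
After line 2 (append adds [89, 82, 96] as single element): lst = [24, 20, 28, [89, 82, 96]]
After line 3 (extend unpacks [40], adds 40): lst = [24, 20, 28, [89, 82, 96], 40]
After line 4: result = len(lst) = 5

[24, 20, 28, [89, 82, 96], 40]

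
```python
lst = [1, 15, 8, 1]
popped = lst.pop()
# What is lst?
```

[1, 15, 8]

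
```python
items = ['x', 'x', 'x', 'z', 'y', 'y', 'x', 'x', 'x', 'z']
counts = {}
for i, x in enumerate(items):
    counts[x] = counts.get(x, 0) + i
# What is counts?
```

Initial: counts = {}, items = ['x', 'x', 'x', 'z', 'y', 'y', 'x', 'x', 'x', 'z']
i=0, x='x': counts = {'x': 0}
i=1, x='x': counts = {'x': 1}
i=2, x='x': counts = {'x': 3}
i=3, x='z': counts = {'x': 3, 'z': 3}
i=4, x='y': counts = {'x': 3, 'z': 3, 'y': 4}
i=5, x='y': counts = {'x': 3, 'z': 3, 'y': 9}
i=6, x='x': counts = {'x': 9, 'z': 3, 'y': 9}
i=7, x='x': counts = {'x': 16, 'z': 3, 'y': 9}
i=8, x='x': counts = {'x': 24, 'z': 3, 'y': 9}
i=9, x='z': counts = {'x': 24, 'z': 12, 'y': 9}

{'x': 24, 'z': 12, 'y': 9}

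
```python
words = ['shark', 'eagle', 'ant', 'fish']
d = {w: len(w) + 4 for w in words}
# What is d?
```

{'shark': 9, 'eagle': 9, 'ant': 7, 'fish': 8}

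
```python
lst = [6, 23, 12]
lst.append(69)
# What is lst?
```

[6, 23, 12, 69]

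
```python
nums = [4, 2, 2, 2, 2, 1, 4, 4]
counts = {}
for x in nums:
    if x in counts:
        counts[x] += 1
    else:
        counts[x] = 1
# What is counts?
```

Initial: counts = {}, nums = [4, 2, 2, 2, 2, 1, 4, 4]
See 4: counts = {4: 1}
See 2: counts = {4: 1, 2: 1}
See 2: counts = {4: 1, 2: 2}
See 2: counts = {4: 1, 2: 3}
See 2: counts = {4: 1, 2: 4}
See 1: counts = {4: 1, 2: 4, 1: 1}
See 4: counts = {4: 2, 2: 4, 1: 1}
See 4: counts = {4: 3, 2: 4, 1: 1}

{4: 3, 2: 4, 1: 1}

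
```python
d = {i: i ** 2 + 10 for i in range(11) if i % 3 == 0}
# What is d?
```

{0: 10, 3: 19, 6: 46, 9: 91}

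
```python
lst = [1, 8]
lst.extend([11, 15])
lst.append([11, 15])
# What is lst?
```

After line 1: lst = [1, 8]
After line 2 (extend unpacks [11, 15]): lst = [1, 8, 11, 15]
After line 3 (append adds [11, 15] as single element): lst = [1, 8, 11, 15, [11, 15]]

[1, 8, 11, 15, [11, 15]]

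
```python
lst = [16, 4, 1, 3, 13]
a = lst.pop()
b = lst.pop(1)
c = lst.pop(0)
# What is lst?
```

After line 1: lst = [16, 4, 1, 3, 13]
After line 2 (pop() -> a = 13): lst = [16, 4, 1, 3]
After line 3 (pop(1) -> b = 4): lst = [16, 1, 3]
After line 4 (pop(0) -> c = 16): lst = [1, 3]

[1, 3]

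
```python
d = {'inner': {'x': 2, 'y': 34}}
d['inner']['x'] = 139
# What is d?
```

After line 1: d = {'inner': {'x': 2, 'y': 34}}
After line 2 (inner x overwritten): d = {'inner': {'x': 139, 'y': 34}}

{'inner': {'x': 139, 'y': 34}}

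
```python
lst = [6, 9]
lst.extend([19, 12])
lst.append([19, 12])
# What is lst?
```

After line 1: lst = [6, 9]
After line 2 (extend unpacks [19, 12]): lst = [6, 9, 19, 12]
After line 3 (append adds [19, 12] as single element): lst = [6, 9, 19, 12, [19, 12]]

[6, 9, 19, 12, [19, 12]]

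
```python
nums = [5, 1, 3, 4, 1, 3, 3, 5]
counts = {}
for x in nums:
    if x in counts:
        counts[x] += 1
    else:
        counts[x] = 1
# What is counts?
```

Initial: counts = {}, nums = [5, 1, 3, 4, 1, 3, 3, 5]
See 5: counts = {5: 1}
See 1: counts = {5: 1, 1: 1}
See 3: counts = {5: 1, 1: 1, 3: 1}
See 4: counts = {5: 1, 1: 1, 3: 1, 4: 1}
See 1: counts = {5: 1, 1: 2, 3: 1, 4: 1}
See 3: counts = {5: 1, 1: 2, 3: 2, 4: 1}
See 3: counts = {5: 1, 1: 2, 3: 3, 4: 1}
See 5: counts = {5: 2, 1: 2, 3: 3, 4: 1}

{5: 2, 1: 2, 3: 3, 4: 1}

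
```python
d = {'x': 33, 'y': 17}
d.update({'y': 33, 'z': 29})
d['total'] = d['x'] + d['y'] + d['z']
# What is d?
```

After line 1: d = {'x': 33, 'y': 17}
After line 2 (y overwritten, z added): d = {'x': 33, 'y': 33, 'z': 29}
After line 3 (total = 33 + 33 + 29 = 95): d = {'x': 33, 'y': 33, 'z': 29, 'total': 95}

{'x': 33, 'y': 33, 'z': 29, 'total': 95}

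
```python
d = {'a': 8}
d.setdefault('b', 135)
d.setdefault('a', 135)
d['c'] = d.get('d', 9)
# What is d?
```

After line 1: d = {'a': 8}
After line 2 (setdefault adds 'b'=135): d = {'a': 8, 'b': 135}
After line 3 (setdefault 'a' no-op, already exists): d = {'a': 8, 'b': 135}
After line 4 (get('d', 9) returns default since 'd' not in d): d = {'a': 8, 'b': 135, 'c': 9}

{'a': 8, 'b': 135, 'c': 9}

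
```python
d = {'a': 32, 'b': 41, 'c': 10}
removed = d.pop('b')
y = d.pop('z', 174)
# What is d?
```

After line 1: d = {'a': 32, 'b': 41, 'c': 10}
After line 2 (pop 'b' returns 41): d = {'a': 32, 'c': 10}, removed = 41
After line 3 (pop 'z' missing, returns default 174): d = {'a': 32, 'c': 10}, y = 174

{'a': 32, 'c': 10}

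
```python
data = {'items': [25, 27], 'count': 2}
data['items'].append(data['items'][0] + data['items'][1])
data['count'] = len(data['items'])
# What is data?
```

After line 1: data = {'items': [25, 27], 'count': 2}
After line 2 (append 25 + 27 = 52): data = {'items': [25, 27, 52], 'count': 2}
After line 3 (count = len(items) = 3): data = {'items': [25, 27, 52], 'count': 3}

{'items': [25, 27, 52], 'count': 3}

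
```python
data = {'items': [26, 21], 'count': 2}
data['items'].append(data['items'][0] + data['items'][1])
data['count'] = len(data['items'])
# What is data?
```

After line 1: data = {'items': [26, 21], 'count': 2}
After line 2 (append 26 + 21 = 47): data = {'items': [26, 21, 47], 'count': 2}
After line 3 (count = len(items) = 3): data = {'items': [26, 21, 47], 'count': 3}

{'items': [26, 21, 47], 'count': 3}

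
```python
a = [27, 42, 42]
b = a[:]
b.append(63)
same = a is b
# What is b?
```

After line 1: a = [27, 42, 42]
After line 2 (b = a[:] is a shallow copy, new object): a = [27, 42, 42], b = [27, 42, 42]
After line 3 (append only mutates b): a = [27, 42, 42], b = [27, 42, 42, 63]
After line 4 (same = a is b; different objects -> False): same = False

[27, 42, 42, 63]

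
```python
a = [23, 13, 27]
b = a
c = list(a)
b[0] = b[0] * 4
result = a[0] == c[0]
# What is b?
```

After line 1: a = [23, 13, 27]
After line 2 (b = a, alias): a = [23, 13, 27], b = [23, 13, 27]
After line 3 (c = list(a) is a copy, new object): c = [23, 13, 27]
After line 4 (b[0] = 23 * 4 = 92; mutates shared a/b): a = b = [92, 13, 27], c = [23, 13, 27]
After line 5 (a[0] = 92, c[0] = 23; result = False)

[92, 13, 27]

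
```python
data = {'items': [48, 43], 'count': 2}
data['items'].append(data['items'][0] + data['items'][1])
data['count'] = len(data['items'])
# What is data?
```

After line 1: data = {'items': [48, 43], 'count': 2}
After line 2 (append 48 + 43 = 91): data = {'items': [48, 43, 91], 'count': 2}
After line 3 (count = len(items) = 3): data = {'items': [48, 43, 91], 'count': 3}

{'items': [48, 43, 91], 'count': 3}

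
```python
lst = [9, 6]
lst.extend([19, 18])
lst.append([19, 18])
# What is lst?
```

After line 1: lst = [9, 6]
After line 2 (extend unpacks [19, 18]): lst = [9, 6, 19, 18]
After line 3 (append adds [19, 18] as single element): lst = [9, 6, 19, 18, [19, 18]]

[9, 6, 19, 18, [19, 18]]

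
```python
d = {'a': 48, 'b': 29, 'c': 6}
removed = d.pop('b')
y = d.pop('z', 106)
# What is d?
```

After line 1: d = {'a': 48, 'b': 29, 'c': 6}
After line 2 (pop 'b' returns 29): d = {'a': 48, 'c': 6}, removed = 29
After line 3 (pop 'z' missing, returns default 106): d = {'a': 48, 'c': 6}, y = 106

{'a': 48, 'c': 6}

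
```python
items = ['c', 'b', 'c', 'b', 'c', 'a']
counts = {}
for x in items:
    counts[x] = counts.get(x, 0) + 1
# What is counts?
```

Initial: counts = {}, items = ['c', 'b', 'c', 'b', 'c', 'a']
See 'c': counts = {'c': 1}
See 'b': counts = {'c': 1, 'b': 1}
See 'c': counts = {'c': 2, 'b': 1}
See 'b': counts = {'c': 2, 'b': 2}
See 'c': counts = {'c': 3, 'b': 2}
See 'a': counts = {'c': 3, 'b': 2, 'a': 1}

{'c': 3, 'b': 2, 'a': 1}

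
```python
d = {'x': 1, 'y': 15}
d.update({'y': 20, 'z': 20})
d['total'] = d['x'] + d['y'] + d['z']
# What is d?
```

After line 1: d = {'x': 1, 'y': 15}
After line 2 (y overwritten, z added): d = {'x': 1, 'y': 20, 'z': 20}
After line 3 (total = 1 + 20 + 20 = 41): d = {'x': 1, 'y': 20, 'z': 20, 'total': 41}

{'x': 1, 'y': 20, 'z': 20, 'total': 41}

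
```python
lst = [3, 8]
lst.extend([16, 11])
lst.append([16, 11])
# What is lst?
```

After line 1: lst = [3, 8]
After line 2 (extend unpacks [16, 11]): lst = [3, 8, 16, 11]
After line 3 (append adds [16, 11] as single element): lst = [3, 8, 16, 11, [16, 11]]

[3, 8, 16, 11, [16, 11]]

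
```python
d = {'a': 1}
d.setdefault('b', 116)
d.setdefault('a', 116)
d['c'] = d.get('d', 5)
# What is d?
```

After line 1: d = {'a': 1}
After line 2 (setdefault adds 'b'=116): d = {'a': 1, 'b': 116}
After line 3 (setdefault 'a' no-op, already exists): d = {'a': 1, 'b': 116}
After line 4 (get('d', 5) returns default since 'd' not in d): d = {'a': 1, 'b': 116, 'c': 5}

{'a': 1, 'b': 116, 'c': 5}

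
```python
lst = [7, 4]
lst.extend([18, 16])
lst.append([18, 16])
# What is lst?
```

After line 1: lst = [7, 4]
After line 2 (extend unpacks [18, 16]): lst = [7, 4, 18, 16]
After line 3 (append adds [18, 16] as single element): lst = [7, 4, 18, 16, [18, 16]]

[7, 4, 18, 16, [18, 16]]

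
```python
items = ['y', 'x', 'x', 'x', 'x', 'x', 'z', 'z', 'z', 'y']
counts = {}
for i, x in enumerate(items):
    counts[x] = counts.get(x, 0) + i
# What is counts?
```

Initial: counts = {}, items = ['y', 'x', 'x', 'x', 'x', 'x', 'z', 'z', 'z', 'y']
i=0, x='y': counts = {'y': 0}
i=1, x='x': counts = {'y': 0, 'x': 1}
i=2, x='x': counts = {'y': 0, 'x': 3}
i=3, x='x': counts = {'y': 0, 'x': 6}
i=4, x='x': counts = {'y': 0, 'x': 10}
i=5, x='x': counts = {'y': 0, 'x': 15}
i=6, x='z': counts = {'y': 0, 'x': 15, 'z': 6}
i=7, x='z': counts = {'y': 0, 'x': 15, 'z': 13}
i=8, x='z': counts = {'y': 0, 'x': 15, 'z': 21}
i=9, x='y': counts = {'y': 9, 'x': 15, 'z': 21}

{'y': 9, 'x': 15, 'z': 21}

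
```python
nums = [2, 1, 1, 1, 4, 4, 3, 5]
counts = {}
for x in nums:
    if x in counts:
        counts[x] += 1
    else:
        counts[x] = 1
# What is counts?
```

Initial: counts = {}, nums = [2, 1, 1, 1, 4, 4, 3, 5]
See 2: counts = {2: 1}
See 1: counts = {2: 1, 1: 1}
See 1: counts = {2: 1, 1: 2}
See 1: counts = {2: 1, 1: 3}
See 4: counts = {2: 1, 1: 3, 4: 1}
See 4: counts = {2: 1, 1: 3, 4: 2}
See 3: counts = {2: 1, 1: 3, 4: 2, 3: 1}
See 5: counts = {2: 1, 1: 3, 4: 2, 3: 1, 5: 1}

{2: 1, 1: 3, 4: 2, 3: 1, 5: 1}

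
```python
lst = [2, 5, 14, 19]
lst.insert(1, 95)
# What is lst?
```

[2, 95, 5, 14, 19]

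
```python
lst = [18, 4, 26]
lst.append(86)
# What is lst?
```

[18, 4, 26, 86]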